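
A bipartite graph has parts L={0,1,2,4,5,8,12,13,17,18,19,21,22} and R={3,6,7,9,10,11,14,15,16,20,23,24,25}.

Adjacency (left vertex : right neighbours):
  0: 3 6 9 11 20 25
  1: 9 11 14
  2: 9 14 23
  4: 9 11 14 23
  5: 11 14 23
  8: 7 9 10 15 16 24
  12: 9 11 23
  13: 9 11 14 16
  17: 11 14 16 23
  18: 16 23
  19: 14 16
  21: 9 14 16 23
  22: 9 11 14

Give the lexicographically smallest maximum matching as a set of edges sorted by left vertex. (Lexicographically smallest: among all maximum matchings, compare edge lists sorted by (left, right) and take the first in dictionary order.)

Lex-smallest maximum matching: {(0,3), (1,9), (2,14), (4,11), (5,23), (8,7), (13,16)}

|M| = 7 (so the lex-smallest maximum matching has 7 edges)
process left vertices in ascending order; for each, take the smallest-labelled available neighbour that still permits 7 edges overall, or leave it unmatched if none does
lex-smallest matching: {0-3, 1-9, 2-14, 4-11, 5-23, 8-7, 13-16}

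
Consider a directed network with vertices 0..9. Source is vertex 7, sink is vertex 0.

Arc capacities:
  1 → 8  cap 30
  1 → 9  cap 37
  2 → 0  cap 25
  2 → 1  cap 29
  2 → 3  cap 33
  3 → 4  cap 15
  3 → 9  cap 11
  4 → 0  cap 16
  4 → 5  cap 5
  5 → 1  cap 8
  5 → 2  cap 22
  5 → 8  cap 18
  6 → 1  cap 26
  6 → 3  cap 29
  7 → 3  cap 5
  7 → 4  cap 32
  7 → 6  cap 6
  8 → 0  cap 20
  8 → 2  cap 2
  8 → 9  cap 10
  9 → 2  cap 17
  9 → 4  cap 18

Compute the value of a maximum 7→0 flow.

Maximum flow value: 32

augment #1: 7→4→0 bottleneck 16, total now 16
augment #2: 7→3→9→2→0 bottleneck 5, total now 21
augment #3: 7→4→5→2→0 bottleneck 5, total now 26
augment #4: 7→6→1→8→0 bottleneck 6, total now 32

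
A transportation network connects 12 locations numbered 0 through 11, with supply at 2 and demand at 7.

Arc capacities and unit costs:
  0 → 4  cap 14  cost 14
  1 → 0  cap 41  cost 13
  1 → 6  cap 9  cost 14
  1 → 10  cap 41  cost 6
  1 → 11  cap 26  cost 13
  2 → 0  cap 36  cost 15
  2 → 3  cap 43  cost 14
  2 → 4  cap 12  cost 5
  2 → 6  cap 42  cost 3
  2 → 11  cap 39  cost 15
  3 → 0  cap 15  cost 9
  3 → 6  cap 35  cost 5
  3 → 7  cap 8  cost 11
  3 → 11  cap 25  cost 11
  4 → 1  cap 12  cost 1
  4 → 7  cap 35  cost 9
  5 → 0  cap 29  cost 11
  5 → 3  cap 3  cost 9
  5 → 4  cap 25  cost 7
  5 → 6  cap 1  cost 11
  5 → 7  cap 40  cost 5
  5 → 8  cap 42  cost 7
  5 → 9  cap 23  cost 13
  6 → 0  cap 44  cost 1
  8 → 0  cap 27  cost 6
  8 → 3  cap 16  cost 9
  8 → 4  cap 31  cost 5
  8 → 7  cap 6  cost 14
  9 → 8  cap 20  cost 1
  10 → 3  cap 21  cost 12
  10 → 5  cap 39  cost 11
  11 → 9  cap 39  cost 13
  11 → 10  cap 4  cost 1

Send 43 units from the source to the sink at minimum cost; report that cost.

shortest-cost path #1: 2→4→7 push 12 @ unit cost 14 (adds 168)
shortest-cost path #2: 2→3→7 push 8 @ unit cost 25 (adds 200)
shortest-cost path #3: 2→6→0→4→7 push 14 @ unit cost 27 (adds 378)
shortest-cost path #4: 2→11→10→5→7 push 4 @ unit cost 32 (adds 128)
shortest-cost path #5: 2→11→9→8→7 push 5 @ unit cost 43 (adds 215)
total cost = 1089

Minimum cost for 43 units: 1089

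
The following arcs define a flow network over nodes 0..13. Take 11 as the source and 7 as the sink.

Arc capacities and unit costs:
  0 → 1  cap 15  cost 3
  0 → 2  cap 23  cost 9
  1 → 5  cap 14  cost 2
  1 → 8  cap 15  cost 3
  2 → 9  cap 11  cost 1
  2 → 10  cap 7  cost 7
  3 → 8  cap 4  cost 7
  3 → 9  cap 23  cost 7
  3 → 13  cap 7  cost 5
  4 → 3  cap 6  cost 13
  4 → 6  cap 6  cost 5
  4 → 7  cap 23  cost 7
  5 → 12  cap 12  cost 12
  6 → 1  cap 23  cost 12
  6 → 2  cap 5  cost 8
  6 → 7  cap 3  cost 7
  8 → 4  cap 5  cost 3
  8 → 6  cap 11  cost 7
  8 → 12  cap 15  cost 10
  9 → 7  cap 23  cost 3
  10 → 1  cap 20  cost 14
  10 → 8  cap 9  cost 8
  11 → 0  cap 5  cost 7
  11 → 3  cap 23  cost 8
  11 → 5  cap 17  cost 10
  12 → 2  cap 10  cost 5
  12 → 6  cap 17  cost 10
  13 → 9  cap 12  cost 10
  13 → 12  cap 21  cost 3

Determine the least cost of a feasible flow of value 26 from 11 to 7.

Minimum cost for 26 units: 483

shortest-cost path #1: 11→3→9→7 push 23 @ unit cost 18 (adds 414)
shortest-cost path #2: 11→0→1→8→4→7 push 3 @ unit cost 23 (adds 69)
total cost = 483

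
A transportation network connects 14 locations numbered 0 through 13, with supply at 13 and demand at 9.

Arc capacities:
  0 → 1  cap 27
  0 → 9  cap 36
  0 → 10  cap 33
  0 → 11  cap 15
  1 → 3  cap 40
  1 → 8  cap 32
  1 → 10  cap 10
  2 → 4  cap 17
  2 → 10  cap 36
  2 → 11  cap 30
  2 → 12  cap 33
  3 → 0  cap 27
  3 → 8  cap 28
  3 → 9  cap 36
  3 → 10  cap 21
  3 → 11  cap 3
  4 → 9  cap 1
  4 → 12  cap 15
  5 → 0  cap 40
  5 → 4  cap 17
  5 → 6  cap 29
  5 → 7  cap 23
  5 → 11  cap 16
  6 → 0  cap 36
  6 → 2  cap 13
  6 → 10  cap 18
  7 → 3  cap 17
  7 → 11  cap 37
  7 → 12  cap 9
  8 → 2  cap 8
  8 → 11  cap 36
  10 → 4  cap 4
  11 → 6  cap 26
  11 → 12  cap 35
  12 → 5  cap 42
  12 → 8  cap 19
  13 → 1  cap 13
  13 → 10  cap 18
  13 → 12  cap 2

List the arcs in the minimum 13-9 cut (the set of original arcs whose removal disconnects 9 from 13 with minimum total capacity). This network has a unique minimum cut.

augment #1: 13→1→3→9 push 13
augment #2: 13→10→4→9 push 1
augment #3: 13→12→5→0→9 push 2
augment #4: 13→10→4→12→5→0→9 push 3
max flow = 19; residual-reachable set from 13 gives S-side
cut edges (S→T): {(10,4), (13,1), (13,12)} total cap 19

Min-cut arcs: {(10,4), (13,1), (13,12)} (total capacity 19)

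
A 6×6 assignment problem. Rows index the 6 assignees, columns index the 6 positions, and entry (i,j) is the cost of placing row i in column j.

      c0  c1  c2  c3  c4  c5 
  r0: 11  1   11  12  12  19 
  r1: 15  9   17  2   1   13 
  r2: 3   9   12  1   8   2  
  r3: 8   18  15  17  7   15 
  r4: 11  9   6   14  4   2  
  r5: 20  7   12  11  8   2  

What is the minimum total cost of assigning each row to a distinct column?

Minimum assignment cost: 19

optimal assignment: row0→col1 (cost 1), row1→col4 (cost 1), row2→col3 (cost 1), row3→col0 (cost 8), row4→col2 (cost 6), row5→col5 (cost 2)
total = 1 + 1 + 1 + 8 + 6 + 2 = 19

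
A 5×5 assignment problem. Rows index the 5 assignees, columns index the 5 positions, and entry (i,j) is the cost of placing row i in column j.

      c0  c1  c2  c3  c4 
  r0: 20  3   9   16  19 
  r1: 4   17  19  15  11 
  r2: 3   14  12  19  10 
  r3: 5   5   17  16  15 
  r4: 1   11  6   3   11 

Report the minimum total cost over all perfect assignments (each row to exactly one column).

one of 2 optimal assignments: row0→col2 (cost 9), row1→col0 (cost 4), row2→col4 (cost 10), row3→col1 (cost 5), row4→col3 (cost 3)
total = 9 + 4 + 10 + 5 + 3 = 31

Minimum assignment cost: 31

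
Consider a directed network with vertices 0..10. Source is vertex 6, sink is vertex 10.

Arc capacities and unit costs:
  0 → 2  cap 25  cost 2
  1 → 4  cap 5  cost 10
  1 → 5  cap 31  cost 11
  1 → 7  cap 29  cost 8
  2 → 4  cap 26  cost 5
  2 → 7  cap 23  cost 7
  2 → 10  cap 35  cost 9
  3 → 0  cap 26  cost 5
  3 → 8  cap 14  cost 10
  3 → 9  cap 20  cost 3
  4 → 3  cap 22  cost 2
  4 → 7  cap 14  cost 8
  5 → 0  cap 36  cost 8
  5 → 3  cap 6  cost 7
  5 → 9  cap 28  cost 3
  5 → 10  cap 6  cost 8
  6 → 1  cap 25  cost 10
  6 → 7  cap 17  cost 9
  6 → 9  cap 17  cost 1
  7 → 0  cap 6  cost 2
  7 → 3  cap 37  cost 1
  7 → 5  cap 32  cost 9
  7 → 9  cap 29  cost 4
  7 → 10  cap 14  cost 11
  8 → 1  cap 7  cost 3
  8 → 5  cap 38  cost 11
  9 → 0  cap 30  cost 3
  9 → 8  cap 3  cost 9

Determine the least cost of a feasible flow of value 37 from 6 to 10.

Minimum cost for 37 units: 688

shortest-cost path #1: 6→9→0→2→10 push 17 @ unit cost 15 (adds 255)
shortest-cost path #2: 6→7→10 push 14 @ unit cost 20 (adds 280)
shortest-cost path #3: 6→7→0→2→10 push 3 @ unit cost 22 (adds 66)
shortest-cost path #4: 6→1→5→10 push 3 @ unit cost 29 (adds 87)
total cost = 688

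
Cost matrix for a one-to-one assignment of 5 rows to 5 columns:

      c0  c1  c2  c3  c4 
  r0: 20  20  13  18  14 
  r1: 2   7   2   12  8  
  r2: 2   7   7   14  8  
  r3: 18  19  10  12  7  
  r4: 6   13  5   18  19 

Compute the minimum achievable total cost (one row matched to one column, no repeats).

Minimum assignment cost: 39

one of 2 optimal assignments: row0→col3 (cost 18), row1→col0 (cost 2), row2→col1 (cost 7), row3→col4 (cost 7), row4→col2 (cost 5)
total = 18 + 2 + 7 + 7 + 5 = 39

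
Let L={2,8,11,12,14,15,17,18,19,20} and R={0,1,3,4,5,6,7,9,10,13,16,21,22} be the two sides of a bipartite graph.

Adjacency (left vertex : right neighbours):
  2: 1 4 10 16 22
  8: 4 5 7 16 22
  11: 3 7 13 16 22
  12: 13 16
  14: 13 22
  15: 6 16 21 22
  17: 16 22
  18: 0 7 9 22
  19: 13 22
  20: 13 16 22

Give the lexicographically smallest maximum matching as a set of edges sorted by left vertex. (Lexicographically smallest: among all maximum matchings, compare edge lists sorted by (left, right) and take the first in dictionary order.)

|M| = 8 (so the lex-smallest maximum matching has 8 edges)
process left vertices in ascending order; for each, take the smallest-labelled available neighbour that still permits 8 edges overall, or leave it unmatched if none does
lex-smallest matching: {2-1, 8-4, 11-3, 12-13, 14-22, 15-6, 17-16, 18-0}

Lex-smallest maximum matching: {(2,1), (8,4), (11,3), (12,13), (14,22), (15,6), (17,16), (18,0)}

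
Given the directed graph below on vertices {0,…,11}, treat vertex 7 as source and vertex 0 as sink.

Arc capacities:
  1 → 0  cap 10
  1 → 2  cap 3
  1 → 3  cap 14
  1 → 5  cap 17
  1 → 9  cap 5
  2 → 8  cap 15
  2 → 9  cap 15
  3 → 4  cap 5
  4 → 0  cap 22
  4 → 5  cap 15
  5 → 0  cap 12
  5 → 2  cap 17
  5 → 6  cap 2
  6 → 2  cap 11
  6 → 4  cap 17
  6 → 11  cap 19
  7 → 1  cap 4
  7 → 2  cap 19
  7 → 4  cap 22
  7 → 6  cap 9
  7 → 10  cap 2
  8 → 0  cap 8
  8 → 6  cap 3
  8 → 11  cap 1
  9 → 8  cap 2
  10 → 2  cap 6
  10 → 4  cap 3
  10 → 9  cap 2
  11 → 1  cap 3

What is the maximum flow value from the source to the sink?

augment #1: 7→1→0 bottleneck 4, total now 4
augment #2: 7→4→0 bottleneck 22, total now 26
augment #3: 7→2→8→0 bottleneck 8, total now 34
augment #4: 7→6→4→5→0 bottleneck 9, total now 43
augment #5: 7→10→4→5→0 bottleneck 2, total now 45
augment #6: 7→2→8→11→1→0 bottleneck 1, total now 46
augment #7: 7→2→8→6→4→5→0 bottleneck 1, total now 47
augment #8: 7→2→8→6→11→1→0 bottleneck 2, total now 49

Maximum flow value: 49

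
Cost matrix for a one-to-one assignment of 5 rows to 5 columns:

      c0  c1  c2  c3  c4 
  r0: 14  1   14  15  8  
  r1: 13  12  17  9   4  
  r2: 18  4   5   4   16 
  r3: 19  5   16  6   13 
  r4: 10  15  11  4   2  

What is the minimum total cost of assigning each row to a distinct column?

Minimum assignment cost: 26

optimal assignment: row0→col1 (cost 1), row1→col4 (cost 4), row2→col2 (cost 5), row3→col3 (cost 6), row4→col0 (cost 10)
total = 1 + 4 + 5 + 6 + 10 = 26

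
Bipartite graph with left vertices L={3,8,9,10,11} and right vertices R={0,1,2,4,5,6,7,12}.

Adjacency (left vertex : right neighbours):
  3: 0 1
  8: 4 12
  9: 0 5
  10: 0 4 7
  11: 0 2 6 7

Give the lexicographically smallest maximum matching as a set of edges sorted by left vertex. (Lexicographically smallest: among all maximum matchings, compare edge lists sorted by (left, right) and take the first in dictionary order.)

|M| = 5 (so the lex-smallest maximum matching has 5 edges)
process left vertices in ascending order; for each, take the smallest-labelled available neighbour that still permits 5 edges overall, or leave it unmatched if none does
lex-smallest matching: {3-0, 8-4, 9-5, 10-7, 11-2}

Lex-smallest maximum matching: {(3,0), (8,4), (9,5), (10,7), (11,2)}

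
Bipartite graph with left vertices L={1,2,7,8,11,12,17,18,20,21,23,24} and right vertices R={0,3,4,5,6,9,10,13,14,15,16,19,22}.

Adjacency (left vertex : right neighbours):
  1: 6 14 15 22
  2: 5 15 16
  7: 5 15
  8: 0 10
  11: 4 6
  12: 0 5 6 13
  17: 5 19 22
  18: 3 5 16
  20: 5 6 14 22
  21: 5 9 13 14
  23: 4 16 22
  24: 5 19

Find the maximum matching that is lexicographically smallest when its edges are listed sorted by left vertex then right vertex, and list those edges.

|M| = 12 (so the lex-smallest maximum matching has 12 edges)
process left vertices in ascending order; for each, take the smallest-labelled available neighbour that still permits 12 edges overall, or leave it unmatched if none does
lex-smallest matching: {1-6, 2-5, 7-15, 8-0, 11-4, 12-13, 17-22, 18-3, 20-14, 21-9, 23-16, 24-19}

Lex-smallest maximum matching: {(1,6), (2,5), (7,15), (8,0), (11,4), (12,13), (17,22), (18,3), (20,14), (21,9), (23,16), (24,19)}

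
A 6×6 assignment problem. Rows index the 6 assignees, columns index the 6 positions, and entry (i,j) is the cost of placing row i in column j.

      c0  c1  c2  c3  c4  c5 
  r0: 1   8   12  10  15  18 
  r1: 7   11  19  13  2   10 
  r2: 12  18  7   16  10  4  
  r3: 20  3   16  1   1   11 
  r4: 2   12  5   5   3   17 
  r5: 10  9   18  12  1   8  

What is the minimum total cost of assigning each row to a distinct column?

optimal assignment: row0→col0 (cost 1), row1→col4 (cost 2), row2→col5 (cost 4), row3→col3 (cost 1), row4→col2 (cost 5), row5→col1 (cost 9)
total = 1 + 2 + 4 + 1 + 5 + 9 = 22

Minimum assignment cost: 22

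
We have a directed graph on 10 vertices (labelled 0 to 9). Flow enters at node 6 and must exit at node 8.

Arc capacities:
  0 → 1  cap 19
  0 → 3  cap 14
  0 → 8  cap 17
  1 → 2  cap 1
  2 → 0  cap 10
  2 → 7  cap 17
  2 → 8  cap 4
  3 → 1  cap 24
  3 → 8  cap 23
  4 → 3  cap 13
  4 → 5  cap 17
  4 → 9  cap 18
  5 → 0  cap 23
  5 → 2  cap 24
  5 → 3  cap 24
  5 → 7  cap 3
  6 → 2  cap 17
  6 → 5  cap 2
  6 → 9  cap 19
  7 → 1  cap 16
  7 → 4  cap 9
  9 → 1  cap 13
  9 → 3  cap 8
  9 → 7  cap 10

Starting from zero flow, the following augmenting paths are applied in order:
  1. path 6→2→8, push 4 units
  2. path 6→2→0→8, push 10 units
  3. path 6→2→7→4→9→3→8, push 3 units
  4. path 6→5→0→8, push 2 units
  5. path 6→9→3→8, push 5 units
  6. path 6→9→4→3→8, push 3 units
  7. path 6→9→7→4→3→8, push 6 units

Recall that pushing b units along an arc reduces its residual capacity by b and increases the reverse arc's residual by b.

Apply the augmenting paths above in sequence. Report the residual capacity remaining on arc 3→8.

after path 1 (6→2→8, push 4): res(3,8)=23
after path 2 (6→2→0→8, push 10): res(3,8)=23
after path 3 (6→2→7→4→9→3→8, push 3): res(3,8)=20
after path 4 (6→5→0→8, push 2): res(3,8)=20
after path 5 (6→9→3→8, push 5): res(3,8)=15
after path 6 (6→9→4→3→8, push 3): res(3,8)=12
after path 7 (6→9→7→4→3→8, push 6): res(3,8)=6

Residual capacity of (3,8): 6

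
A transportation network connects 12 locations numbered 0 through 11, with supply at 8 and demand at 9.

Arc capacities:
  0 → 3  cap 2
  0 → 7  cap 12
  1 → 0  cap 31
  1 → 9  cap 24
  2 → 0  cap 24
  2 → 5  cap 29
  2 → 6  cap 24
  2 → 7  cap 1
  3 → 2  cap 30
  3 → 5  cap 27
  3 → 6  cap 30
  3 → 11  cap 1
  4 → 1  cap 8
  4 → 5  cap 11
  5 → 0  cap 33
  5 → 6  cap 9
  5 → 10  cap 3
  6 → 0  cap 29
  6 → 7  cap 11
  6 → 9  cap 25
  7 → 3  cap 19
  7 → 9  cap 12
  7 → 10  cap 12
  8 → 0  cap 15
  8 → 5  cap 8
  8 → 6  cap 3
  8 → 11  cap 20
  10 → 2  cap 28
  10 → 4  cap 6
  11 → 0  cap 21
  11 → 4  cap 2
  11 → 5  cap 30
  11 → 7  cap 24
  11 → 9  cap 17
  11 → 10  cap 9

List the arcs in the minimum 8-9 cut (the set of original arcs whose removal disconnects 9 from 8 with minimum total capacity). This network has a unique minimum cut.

Min-cut arcs: {(0,3), (0,7), (8,5), (8,6), (8,11)} (total capacity 45)

augment #1: 8→6→9 push 3
augment #2: 8→11→9 push 17
augment #3: 8→0→7→9 push 12
augment #4: 8→5→6→9 push 8
augment #5: 8→0→3→6→9 push 2
augment #6: 8→11→4→1→9 push 2
augment #7: 8→11→5→6→9 push 1
max flow = 45; residual-reachable set from 8 gives S-side
cut edges (S→T): {(0,3), (0,7), (8,5), (8,6), (8,11)} total cap 45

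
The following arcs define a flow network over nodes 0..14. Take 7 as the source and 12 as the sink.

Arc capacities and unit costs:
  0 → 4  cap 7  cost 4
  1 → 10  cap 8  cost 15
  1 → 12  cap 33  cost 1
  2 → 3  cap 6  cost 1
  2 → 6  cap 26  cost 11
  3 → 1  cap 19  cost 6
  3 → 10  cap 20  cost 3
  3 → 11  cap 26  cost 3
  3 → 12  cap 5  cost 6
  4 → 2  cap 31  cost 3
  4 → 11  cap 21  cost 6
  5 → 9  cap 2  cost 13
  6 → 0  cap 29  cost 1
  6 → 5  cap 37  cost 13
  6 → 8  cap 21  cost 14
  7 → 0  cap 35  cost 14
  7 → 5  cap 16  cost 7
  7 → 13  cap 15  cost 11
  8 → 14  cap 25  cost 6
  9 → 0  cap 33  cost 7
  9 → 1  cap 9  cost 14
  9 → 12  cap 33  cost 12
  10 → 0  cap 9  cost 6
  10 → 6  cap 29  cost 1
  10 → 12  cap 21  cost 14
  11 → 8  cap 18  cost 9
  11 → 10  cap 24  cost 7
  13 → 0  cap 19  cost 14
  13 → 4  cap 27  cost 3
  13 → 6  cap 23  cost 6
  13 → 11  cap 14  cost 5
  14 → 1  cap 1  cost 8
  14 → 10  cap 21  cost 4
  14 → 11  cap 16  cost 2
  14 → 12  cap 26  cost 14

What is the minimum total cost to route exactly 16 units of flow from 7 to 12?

Minimum cost for 16 units: 505

shortest-cost path #1: 7→13→4→2→3→12 push 5 @ unit cost 24 (adds 120)
shortest-cost path #2: 7→13→4→2→3→1→12 push 1 @ unit cost 25 (adds 25)
shortest-cost path #3: 7→5→9→12 push 2 @ unit cost 32 (adds 64)
shortest-cost path #4: 7→13→11→10→12 push 8 @ unit cost 37 (adds 296)
total cost = 505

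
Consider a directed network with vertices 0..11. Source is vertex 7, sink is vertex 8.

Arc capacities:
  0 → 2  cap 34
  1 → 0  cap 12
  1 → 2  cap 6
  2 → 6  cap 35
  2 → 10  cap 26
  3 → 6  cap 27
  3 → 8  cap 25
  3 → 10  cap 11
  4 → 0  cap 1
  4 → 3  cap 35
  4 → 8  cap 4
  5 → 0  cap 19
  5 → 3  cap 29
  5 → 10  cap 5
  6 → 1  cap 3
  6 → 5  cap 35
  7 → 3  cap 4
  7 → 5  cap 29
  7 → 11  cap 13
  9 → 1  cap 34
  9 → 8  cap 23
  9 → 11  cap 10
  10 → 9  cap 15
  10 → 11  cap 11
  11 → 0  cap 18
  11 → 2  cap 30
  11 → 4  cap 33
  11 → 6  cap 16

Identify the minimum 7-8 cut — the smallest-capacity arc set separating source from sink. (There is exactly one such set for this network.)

augment #1: 7→3→8 push 4
augment #2: 7→5→3→8 push 21
augment #3: 7→11→4→8 push 4
augment #4: 7→5→10→9→8 push 5
augment #5: 7→5→3→10→9→8 push 3
augment #6: 7→11→2→10→9→8 push 7
max flow = 44; residual-reachable set from 7 gives S-side
cut edges (S→T): {(3,8), (4,8), (10,9)} total cap 44

Min-cut arcs: {(3,8), (4,8), (10,9)} (total capacity 44)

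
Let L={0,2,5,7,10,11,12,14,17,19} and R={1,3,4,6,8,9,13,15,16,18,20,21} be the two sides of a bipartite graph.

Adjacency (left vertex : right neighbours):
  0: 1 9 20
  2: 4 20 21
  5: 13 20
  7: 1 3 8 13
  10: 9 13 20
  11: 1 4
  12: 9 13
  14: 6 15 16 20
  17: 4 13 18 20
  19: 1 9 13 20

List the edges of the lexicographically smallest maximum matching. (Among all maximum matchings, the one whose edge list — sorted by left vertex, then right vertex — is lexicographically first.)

Lex-smallest maximum matching: {(0,1), (2,21), (5,13), (7,3), (10,9), (11,4), (14,6), (17,18), (19,20)}

|M| = 9 (so the lex-smallest maximum matching has 9 edges)
process left vertices in ascending order; for each, take the smallest-labelled available neighbour that still permits 9 edges overall, or leave it unmatched if none does
lex-smallest matching: {0-1, 2-21, 5-13, 7-3, 10-9, 11-4, 14-6, 17-18, 19-20}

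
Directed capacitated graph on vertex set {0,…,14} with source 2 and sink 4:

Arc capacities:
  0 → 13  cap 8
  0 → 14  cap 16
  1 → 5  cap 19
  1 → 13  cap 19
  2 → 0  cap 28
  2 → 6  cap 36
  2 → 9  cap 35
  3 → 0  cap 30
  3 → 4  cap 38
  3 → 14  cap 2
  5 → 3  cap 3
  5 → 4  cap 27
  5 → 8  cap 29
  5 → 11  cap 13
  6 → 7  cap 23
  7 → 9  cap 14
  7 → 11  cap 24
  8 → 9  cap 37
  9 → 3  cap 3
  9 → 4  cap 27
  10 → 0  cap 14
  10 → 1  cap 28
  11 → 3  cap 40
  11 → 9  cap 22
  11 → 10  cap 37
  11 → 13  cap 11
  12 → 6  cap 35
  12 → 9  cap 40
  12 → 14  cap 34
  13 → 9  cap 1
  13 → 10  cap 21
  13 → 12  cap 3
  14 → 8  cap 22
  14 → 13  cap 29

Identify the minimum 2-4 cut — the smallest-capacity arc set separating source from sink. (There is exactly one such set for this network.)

augment #1: 2→9→4 push 27
augment #2: 2→9→3→4 push 3
augment #3: 2→6→7→11→3→4 push 23
augment #4: 2→0→13→10→1→5→4 push 8
augment #5: 2→0→14→13→10→1→5→4 push 11
max flow = 72; residual-reachable set from 2 gives S-side
cut edges (S→T): {(1,5), (6,7), (9,3), (9,4)} total cap 72

Min-cut arcs: {(1,5), (6,7), (9,3), (9,4)} (total capacity 72)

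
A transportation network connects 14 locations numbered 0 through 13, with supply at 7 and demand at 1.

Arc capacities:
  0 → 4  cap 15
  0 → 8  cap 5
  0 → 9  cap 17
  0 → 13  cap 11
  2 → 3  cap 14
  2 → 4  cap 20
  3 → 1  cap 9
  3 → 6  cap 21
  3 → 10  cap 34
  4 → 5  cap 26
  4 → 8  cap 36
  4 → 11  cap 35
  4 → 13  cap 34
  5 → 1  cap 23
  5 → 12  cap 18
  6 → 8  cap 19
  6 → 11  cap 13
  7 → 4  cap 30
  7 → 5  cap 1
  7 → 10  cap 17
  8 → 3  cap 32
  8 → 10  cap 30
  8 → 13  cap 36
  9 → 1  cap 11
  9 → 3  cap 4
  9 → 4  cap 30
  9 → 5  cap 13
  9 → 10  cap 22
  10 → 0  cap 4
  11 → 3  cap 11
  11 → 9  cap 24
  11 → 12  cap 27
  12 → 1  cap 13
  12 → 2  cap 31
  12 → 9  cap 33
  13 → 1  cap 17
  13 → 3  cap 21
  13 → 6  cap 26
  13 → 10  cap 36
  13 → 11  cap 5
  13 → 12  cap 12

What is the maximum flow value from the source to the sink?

Maximum flow value: 35

augment #1: 7→5→1 bottleneck 1, total now 1
augment #2: 7→4→5→1 bottleneck 22, total now 23
augment #3: 7→4→13→1 bottleneck 8, total now 31
augment #4: 7→10→0→9→1 bottleneck 4, total now 35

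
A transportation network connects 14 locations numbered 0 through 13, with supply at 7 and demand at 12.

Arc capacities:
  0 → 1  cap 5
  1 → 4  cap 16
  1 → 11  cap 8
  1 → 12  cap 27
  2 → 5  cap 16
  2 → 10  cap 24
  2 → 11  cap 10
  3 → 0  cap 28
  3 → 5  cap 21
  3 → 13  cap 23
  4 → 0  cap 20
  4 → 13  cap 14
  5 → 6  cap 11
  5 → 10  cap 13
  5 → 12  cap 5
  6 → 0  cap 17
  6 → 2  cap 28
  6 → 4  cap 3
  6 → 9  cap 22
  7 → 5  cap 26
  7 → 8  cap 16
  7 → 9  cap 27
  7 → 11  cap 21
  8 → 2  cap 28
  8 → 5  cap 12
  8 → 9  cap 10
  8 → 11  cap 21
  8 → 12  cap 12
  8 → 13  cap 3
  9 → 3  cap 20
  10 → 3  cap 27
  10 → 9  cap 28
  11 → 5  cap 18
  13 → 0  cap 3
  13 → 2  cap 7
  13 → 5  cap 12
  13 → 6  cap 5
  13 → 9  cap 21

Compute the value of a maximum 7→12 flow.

augment #1: 7→5→12 bottleneck 5, total now 5
augment #2: 7→8→12 bottleneck 12, total now 17
augment #3: 7→5→6→0→1→12 bottleneck 5, total now 22

Maximum flow value: 22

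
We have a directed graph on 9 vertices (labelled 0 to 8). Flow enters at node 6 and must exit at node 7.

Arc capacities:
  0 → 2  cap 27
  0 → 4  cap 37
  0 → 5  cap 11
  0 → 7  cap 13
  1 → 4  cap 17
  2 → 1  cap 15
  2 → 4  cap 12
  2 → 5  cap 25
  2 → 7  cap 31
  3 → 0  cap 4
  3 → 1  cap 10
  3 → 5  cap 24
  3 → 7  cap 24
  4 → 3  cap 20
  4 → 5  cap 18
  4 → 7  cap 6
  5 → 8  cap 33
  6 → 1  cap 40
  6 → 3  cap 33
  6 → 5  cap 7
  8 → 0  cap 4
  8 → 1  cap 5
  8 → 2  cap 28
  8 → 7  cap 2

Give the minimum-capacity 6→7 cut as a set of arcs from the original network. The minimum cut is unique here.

Min-cut arcs: {(1,4), (6,3), (6,5)} (total capacity 57)

augment #1: 6→3→7 push 24
augment #2: 6→1→4→7 push 6
augment #3: 6→3→0→7 push 4
augment #4: 6→5→8→7 push 2
augment #5: 6→5→8→0→7 push 4
augment #6: 6→5→8→2→7 push 1
augment #7: 6→3→5→8→2→7 push 5
augment #8: 6→1→4→5→8→2→7 push 11
max flow = 57; residual-reachable set from 6 gives S-side
cut edges (S→T): {(1,4), (6,3), (6,5)} total cap 57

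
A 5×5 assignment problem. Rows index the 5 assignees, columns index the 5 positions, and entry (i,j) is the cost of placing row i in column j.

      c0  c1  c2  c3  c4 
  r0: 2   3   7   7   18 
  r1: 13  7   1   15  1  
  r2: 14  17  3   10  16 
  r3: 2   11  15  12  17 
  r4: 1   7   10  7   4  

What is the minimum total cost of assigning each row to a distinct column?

optimal assignment: row0→col1 (cost 3), row1→col4 (cost 1), row2→col2 (cost 3), row3→col0 (cost 2), row4→col3 (cost 7)
total = 3 + 1 + 3 + 2 + 7 = 16

Minimum assignment cost: 16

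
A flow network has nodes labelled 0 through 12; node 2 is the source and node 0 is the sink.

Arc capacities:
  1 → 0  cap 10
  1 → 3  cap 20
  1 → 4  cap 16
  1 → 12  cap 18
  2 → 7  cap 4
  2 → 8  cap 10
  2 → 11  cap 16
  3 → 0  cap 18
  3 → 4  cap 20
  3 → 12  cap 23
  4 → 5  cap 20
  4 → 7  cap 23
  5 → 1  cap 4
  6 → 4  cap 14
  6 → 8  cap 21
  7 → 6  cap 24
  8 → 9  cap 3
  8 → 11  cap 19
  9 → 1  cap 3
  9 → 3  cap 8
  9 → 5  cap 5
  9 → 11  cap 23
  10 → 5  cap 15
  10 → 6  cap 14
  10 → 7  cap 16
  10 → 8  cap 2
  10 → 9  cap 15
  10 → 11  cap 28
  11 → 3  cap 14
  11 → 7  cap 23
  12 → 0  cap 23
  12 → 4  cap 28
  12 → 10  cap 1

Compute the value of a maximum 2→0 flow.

Maximum flow value: 21

augment #1: 2→11→3→0 bottleneck 14, total now 14
augment #2: 2→8→9→1→0 bottleneck 3, total now 17
augment #3: 2→7→6→4→5→1→0 bottleneck 4, total now 21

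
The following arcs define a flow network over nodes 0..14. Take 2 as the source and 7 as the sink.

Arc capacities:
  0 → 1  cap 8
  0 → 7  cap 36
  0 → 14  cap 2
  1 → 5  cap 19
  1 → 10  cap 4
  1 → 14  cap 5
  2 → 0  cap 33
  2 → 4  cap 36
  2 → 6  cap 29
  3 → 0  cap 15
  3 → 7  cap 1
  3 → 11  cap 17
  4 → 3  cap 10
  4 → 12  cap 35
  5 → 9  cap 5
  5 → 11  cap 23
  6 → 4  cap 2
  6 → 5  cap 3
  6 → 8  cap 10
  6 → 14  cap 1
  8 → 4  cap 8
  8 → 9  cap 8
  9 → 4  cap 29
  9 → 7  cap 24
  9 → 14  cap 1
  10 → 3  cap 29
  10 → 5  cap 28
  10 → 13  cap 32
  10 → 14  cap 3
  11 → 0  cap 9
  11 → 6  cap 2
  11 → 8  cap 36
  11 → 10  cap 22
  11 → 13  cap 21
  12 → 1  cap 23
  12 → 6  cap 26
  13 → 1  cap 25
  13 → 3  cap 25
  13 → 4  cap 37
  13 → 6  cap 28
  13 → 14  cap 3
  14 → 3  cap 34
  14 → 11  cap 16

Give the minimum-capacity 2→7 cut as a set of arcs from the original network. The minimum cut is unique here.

augment #1: 2→0→7 push 33
augment #2: 2→4→3→7 push 1
augment #3: 2→4→3→0→7 push 3
augment #4: 2→6→5→9→7 push 3
augment #5: 2→6→8→9→7 push 8
augment #6: 2→4→12→1→5→9→7 push 2
max flow = 50; residual-reachable set from 2 gives S-side
cut edges (S→T): {(0,7), (3,7), (5,9), (8,9)} total cap 50

Min-cut arcs: {(0,7), (3,7), (5,9), (8,9)} (total capacity 50)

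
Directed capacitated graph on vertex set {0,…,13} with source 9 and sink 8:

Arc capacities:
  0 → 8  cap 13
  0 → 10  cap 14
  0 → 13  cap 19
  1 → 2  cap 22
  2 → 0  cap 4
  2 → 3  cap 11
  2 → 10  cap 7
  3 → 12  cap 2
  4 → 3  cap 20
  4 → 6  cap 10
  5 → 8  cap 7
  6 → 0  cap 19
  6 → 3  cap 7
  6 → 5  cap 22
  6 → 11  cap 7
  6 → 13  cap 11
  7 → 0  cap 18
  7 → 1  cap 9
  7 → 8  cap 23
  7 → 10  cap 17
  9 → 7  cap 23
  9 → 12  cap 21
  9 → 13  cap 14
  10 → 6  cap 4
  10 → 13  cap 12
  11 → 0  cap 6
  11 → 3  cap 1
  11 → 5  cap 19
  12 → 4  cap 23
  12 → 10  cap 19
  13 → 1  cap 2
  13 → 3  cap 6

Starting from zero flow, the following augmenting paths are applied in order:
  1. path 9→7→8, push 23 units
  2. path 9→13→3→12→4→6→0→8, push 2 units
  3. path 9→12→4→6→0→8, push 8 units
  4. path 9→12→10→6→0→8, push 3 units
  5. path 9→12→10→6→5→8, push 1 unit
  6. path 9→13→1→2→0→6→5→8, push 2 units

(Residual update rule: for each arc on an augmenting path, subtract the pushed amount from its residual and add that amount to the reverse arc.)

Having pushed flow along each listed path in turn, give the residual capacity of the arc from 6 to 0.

Residual capacity of (6,0): 8

after path 1 (9→7→8, push 23): res(6,0)=19
after path 2 (9→13→3→12→4→6→0→8, push 2): res(6,0)=17
after path 3 (9→12→4→6→0→8, push 8): res(6,0)=9
after path 4 (9→12→10→6→0→8, push 3): res(6,0)=6
after path 5 (9→12→10→6→5→8, push 1): res(6,0)=6
after path 6 (9→13→1→2→0→6→5→8, push 2): res(6,0)=8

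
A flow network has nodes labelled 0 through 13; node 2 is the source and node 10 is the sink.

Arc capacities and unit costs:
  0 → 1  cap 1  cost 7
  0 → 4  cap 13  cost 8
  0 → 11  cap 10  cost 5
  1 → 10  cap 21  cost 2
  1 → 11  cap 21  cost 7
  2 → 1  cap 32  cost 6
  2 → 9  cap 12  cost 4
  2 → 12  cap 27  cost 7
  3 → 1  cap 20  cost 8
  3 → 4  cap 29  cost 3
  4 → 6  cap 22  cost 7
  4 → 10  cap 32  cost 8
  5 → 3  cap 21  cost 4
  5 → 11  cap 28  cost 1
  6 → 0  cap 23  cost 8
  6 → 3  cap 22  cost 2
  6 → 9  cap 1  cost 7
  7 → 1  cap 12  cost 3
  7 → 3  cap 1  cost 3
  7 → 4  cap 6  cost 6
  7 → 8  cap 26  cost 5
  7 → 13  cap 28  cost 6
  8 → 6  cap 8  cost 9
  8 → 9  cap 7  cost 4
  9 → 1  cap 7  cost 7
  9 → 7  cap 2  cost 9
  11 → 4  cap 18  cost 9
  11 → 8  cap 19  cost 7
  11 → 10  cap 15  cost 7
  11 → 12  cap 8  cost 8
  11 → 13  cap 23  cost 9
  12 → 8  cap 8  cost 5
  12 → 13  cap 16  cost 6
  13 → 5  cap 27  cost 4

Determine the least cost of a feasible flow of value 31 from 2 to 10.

shortest-cost path #1: 2→1→10 push 21 @ unit cost 8 (adds 168)
shortest-cost path #2: 2→1→11→10 push 10 @ unit cost 20 (adds 200)
total cost = 368

Minimum cost for 31 units: 368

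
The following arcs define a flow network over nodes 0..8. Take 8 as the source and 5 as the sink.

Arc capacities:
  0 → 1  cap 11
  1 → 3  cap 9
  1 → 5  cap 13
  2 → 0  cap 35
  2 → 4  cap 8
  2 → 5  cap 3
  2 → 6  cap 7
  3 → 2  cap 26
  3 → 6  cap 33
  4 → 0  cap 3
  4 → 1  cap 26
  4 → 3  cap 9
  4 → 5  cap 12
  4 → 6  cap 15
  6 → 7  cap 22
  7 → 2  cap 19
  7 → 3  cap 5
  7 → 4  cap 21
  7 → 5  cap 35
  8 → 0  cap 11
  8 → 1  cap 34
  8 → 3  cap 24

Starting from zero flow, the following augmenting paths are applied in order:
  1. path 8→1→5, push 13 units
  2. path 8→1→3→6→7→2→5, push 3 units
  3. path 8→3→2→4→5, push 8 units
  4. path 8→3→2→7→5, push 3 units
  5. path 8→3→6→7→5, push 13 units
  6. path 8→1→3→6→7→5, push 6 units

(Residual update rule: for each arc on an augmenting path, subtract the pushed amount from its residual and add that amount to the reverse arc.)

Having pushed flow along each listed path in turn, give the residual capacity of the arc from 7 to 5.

Residual capacity of (7,5): 13

after path 1 (8→1→5, push 13): res(7,5)=35
after path 2 (8→1→3→6→7→2→5, push 3): res(7,5)=35
after path 3 (8→3→2→4→5, push 8): res(7,5)=35
after path 4 (8→3→2→7→5, push 3): res(7,5)=32
after path 5 (8→3→6→7→5, push 13): res(7,5)=19
after path 6 (8→1→3→6→7→5, push 6): res(7,5)=13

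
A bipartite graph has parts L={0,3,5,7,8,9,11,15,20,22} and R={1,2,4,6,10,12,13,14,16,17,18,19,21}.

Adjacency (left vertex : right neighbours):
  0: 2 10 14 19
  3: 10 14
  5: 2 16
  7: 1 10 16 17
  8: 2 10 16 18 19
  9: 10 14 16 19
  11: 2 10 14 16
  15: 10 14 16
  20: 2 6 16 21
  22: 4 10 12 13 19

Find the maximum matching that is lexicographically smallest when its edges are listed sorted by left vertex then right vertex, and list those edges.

|M| = 9 (so the lex-smallest maximum matching has 9 edges)
process left vertices in ascending order; for each, take the smallest-labelled available neighbour that still permits 9 edges overall, or leave it unmatched if none does
lex-smallest matching: {0-2, 3-10, 5-16, 7-1, 8-18, 9-19, 11-14, 20-6, 22-4}

Lex-smallest maximum matching: {(0,2), (3,10), (5,16), (7,1), (8,18), (9,19), (11,14), (20,6), (22,4)}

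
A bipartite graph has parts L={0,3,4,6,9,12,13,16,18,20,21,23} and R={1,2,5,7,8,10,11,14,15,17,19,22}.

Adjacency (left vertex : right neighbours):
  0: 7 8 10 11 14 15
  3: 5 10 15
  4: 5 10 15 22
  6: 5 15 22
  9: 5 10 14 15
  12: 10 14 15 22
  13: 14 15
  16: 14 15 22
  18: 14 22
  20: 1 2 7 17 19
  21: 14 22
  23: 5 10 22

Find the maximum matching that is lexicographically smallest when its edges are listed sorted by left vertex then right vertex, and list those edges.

Lex-smallest maximum matching: {(0,7), (3,5), (4,10), (6,15), (9,14), (12,22), (20,1)}

|M| = 7 (so the lex-smallest maximum matching has 7 edges)
process left vertices in ascending order; for each, take the smallest-labelled available neighbour that still permits 7 edges overall, or leave it unmatched if none does
lex-smallest matching: {0-7, 3-5, 4-10, 6-15, 9-14, 12-22, 20-1}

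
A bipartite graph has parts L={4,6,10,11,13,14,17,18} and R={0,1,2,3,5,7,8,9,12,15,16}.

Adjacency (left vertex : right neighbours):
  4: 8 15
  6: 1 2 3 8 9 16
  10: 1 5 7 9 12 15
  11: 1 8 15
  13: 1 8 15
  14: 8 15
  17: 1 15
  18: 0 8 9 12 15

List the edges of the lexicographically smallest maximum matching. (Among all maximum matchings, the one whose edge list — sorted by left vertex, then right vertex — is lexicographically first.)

|M| = 6 (so the lex-smallest maximum matching has 6 edges)
process left vertices in ascending order; for each, take the smallest-labelled available neighbour that still permits 6 edges overall, or leave it unmatched if none does
lex-smallest matching: {4-8, 6-2, 10-5, 11-1, 13-15, 18-0}

Lex-smallest maximum matching: {(4,8), (6,2), (10,5), (11,1), (13,15), (18,0)}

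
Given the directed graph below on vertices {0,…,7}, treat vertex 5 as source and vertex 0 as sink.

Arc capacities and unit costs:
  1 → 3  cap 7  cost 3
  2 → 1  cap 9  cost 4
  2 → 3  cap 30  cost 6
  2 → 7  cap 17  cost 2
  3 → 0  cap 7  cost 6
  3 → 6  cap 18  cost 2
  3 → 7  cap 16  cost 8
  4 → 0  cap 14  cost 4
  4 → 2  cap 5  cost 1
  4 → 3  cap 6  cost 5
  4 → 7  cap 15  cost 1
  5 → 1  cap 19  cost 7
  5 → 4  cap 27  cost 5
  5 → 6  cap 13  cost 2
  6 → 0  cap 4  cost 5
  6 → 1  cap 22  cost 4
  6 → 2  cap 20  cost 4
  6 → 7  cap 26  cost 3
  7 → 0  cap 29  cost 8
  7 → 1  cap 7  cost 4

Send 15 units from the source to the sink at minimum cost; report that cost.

shortest-cost path #1: 5→6→0 push 4 @ unit cost 7 (adds 28)
shortest-cost path #2: 5→4→0 push 11 @ unit cost 9 (adds 99)
total cost = 127

Minimum cost for 15 units: 127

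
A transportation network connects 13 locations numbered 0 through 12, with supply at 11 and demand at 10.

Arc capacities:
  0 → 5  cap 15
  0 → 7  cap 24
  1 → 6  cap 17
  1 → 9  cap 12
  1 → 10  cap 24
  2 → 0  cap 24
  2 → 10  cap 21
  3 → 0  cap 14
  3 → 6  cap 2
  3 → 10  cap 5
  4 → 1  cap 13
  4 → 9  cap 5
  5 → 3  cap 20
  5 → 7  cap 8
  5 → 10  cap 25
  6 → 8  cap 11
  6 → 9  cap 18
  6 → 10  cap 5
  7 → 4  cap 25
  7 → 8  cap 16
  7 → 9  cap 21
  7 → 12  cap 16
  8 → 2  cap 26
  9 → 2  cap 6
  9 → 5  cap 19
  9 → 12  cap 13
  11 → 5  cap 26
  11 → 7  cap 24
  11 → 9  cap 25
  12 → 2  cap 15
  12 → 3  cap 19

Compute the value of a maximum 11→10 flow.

Maximum flow value: 66

augment #1: 11→5→10 bottleneck 25, total now 25
augment #2: 11→5→3→10 bottleneck 1, total now 26
augment #3: 11→9→2→10 bottleneck 6, total now 32
augment #4: 11→7→4→1→10 bottleneck 13, total now 45
augment #5: 11→7→8→2→10 bottleneck 11, total now 56
augment #6: 11→9→5→3→10 bottleneck 4, total now 60
augment #7: 11→9→12→2→10 bottleneck 4, total now 64
augment #8: 11→9→5→3→6→10 bottleneck 2, total now 66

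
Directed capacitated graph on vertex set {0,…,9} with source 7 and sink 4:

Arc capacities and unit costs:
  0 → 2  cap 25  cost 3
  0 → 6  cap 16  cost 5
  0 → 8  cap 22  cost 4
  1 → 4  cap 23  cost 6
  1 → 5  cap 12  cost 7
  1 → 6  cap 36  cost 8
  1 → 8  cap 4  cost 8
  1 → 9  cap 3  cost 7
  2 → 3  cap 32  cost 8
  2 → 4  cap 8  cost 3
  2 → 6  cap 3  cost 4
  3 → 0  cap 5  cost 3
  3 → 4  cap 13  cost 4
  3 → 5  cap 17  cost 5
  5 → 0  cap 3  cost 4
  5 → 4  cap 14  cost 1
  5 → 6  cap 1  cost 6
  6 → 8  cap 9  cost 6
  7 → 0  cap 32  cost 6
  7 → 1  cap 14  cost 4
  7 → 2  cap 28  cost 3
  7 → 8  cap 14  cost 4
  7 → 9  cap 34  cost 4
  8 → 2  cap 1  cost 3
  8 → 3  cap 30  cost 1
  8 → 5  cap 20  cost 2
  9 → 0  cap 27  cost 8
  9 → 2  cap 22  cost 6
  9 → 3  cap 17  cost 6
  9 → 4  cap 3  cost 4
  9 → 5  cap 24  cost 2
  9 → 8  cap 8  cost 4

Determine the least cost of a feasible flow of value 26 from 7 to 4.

Minimum cost for 26 units: 179

shortest-cost path #1: 7→2→4 push 8 @ unit cost 6 (adds 48)
shortest-cost path #2: 7→8→5→4 push 14 @ unit cost 7 (adds 98)
shortest-cost path #3: 7→9→4 push 3 @ unit cost 8 (adds 24)
shortest-cost path #4: 7→9→5→8→3→4 push 1 @ unit cost 9 (adds 9)
total cost = 179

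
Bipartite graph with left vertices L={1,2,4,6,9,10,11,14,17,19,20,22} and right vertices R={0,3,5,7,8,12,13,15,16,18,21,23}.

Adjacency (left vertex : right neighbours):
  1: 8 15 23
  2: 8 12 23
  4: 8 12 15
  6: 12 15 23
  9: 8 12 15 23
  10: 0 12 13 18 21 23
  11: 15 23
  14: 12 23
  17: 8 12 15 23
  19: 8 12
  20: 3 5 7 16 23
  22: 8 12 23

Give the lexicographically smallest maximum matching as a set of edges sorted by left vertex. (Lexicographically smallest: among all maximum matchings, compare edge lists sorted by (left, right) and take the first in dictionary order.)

Lex-smallest maximum matching: {(1,8), (2,12), (4,15), (6,23), (10,0), (20,3)}

|M| = 6 (so the lex-smallest maximum matching has 6 edges)
process left vertices in ascending order; for each, take the smallest-labelled available neighbour that still permits 6 edges overall, or leave it unmatched if none does
lex-smallest matching: {1-8, 2-12, 4-15, 6-23, 10-0, 20-3}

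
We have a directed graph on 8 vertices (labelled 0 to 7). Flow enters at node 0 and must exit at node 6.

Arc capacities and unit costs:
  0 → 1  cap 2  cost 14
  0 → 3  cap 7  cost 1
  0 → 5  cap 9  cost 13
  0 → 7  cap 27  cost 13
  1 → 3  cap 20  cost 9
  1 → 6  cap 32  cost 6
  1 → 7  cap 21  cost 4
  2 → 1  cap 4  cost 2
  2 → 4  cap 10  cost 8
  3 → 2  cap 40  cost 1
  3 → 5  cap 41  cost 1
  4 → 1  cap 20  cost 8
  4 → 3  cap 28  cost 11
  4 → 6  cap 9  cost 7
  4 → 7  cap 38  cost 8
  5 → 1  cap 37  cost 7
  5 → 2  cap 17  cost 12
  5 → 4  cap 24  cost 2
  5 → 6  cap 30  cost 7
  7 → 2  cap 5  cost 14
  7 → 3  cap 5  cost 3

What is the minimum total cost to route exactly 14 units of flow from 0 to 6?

shortest-cost path #1: 0→3→5→6 push 7 @ unit cost 9 (adds 63)
shortest-cost path #2: 0→1→6 push 2 @ unit cost 20 (adds 40)
shortest-cost path #3: 0→5→6 push 5 @ unit cost 20 (adds 100)
total cost = 203

Minimum cost for 14 units: 203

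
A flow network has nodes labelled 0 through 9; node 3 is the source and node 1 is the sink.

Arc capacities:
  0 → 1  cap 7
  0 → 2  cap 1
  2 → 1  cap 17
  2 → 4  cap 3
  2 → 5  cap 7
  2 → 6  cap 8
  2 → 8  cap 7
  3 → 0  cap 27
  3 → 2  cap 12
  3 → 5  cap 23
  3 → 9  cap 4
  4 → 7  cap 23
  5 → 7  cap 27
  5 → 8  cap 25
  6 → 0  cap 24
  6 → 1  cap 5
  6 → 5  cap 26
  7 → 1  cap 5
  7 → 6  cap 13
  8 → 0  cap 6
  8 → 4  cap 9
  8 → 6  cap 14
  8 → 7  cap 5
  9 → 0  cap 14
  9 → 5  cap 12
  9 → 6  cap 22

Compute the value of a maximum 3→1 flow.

augment #1: 3→0→1 bottleneck 7, total now 7
augment #2: 3→2→1 bottleneck 12, total now 19
augment #3: 3→0→2→1 bottleneck 1, total now 20
augment #4: 3→5→7→1 bottleneck 5, total now 25
augment #5: 3→9→6→1 bottleneck 4, total now 29
augment #6: 3→5→7→6→1 bottleneck 1, total now 30

Maximum flow value: 30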